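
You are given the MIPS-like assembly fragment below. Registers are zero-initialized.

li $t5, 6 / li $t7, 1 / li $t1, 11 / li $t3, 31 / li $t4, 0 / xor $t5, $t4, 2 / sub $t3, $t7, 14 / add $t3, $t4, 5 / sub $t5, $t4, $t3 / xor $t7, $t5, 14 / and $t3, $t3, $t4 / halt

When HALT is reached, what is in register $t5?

-5

$t5=6
$t7=1
$t1=11
$t3=31
$t4=0
$t5=0^2=2
$t3=1-14=-13
$t3=0+5=5
$t5=0-5=-5
$t7=(-5)^14=-11
$t3=5&0=0
halt.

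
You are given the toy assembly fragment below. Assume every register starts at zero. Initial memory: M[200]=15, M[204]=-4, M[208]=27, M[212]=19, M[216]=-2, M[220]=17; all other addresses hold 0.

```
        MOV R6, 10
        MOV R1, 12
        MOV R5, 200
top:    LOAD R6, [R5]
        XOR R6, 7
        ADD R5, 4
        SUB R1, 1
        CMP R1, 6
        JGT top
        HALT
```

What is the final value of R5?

after MOV R6, 10: R6=10
after MOV R1, 12: R1=12
after MOV R5, 200: R5=200
after LOAD R6, [R5]: R6=M[200]=15
after XOR R6, 7: R6=15^7=8
after ADD R5, 4: R5=200+4=204
after SUB R1, 1: R1=12-1=11
CMP R1, 6  (cmp 11,6)
JGT top: taken
after LOAD R6, [R5]: R6=M[204]=-4
after XOR R6, 7: R6=(-4)^7=-5
after ADD R5, 4: R5=204+4=208
after SUB R1, 1: R1=11-1=10
CMP R1, 6  (cmp 10,6)
JGT top: taken
after LOAD R6, [R5]: R6=M[208]=27
after XOR R6, 7: R6=27^7=28
after ADD R5, 4: R5=208+4=212
after SUB R1, 1: R1=10-1=9
CMP R1, 6  (cmp 9,6)
JGT top: taken
after LOAD R6, [R5]: R6=M[212]=19
after XOR R6, 7: R6=19^7=20
after ADD R5, 4: R5=212+4=216
after SUB R1, 1: R1=9-1=8
CMP R1, 6  (cmp 8,6)
JGT top: taken
after LOAD R6, [R5]: R6=M[216]=-2
after XOR R6, 7: R6=(-2)^7=-7
after ADD R5, 4: R5=216+4=220
after SUB R1, 1: R1=8-1=7
CMP R1, 6  (cmp 7,6)
JGT top: taken
after LOAD R6, [R5]: R6=M[220]=17
after XOR R6, 7: R6=17^7=22
after ADD R5, 4: R5=220+4=224
after SUB R1, 1: R1=7-1=6
CMP R1, 6  (cmp 6,6)
JGT top: not taken
halt.

224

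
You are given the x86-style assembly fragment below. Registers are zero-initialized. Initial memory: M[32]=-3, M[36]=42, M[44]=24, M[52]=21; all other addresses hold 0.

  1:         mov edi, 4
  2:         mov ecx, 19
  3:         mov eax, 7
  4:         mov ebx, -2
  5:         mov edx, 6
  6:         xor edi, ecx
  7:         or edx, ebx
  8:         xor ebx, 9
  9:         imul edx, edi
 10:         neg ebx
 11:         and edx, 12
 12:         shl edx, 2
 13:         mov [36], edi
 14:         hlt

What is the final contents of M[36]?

mov edi, 4 → edi=4
mov ecx, 19 → ecx=19
mov eax, 7 → eax=7
mov ebx, -2 → ebx=-2
mov edx, 6 → edx=6
xor edi, ecx → edi=4^19=23
or edx, ebx → edx=6|(-2)=-2
xor ebx, 9 → ebx=(-2)^9=-9
imul edx, edi → edx=(-2)*23=-46
neg ebx → ebx=-(-9)=9
and edx, 12 → edx=(-46)&12=0
shl edx, 2 → edx=0<<2=0
mov [36], edi → M[36]=23
halt.

23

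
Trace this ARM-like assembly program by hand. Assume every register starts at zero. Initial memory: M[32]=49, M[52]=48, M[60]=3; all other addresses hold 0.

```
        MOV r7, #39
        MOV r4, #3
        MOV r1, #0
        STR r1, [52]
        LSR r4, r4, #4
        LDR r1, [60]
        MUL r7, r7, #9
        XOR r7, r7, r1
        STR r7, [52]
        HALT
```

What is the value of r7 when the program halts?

after MOV r7, #39: r7=39
after MOV r4, #3: r4=3
after MOV r1, #0: r1=0
STR r1, [52] → M[52]=0
after LSR r4, r4, #4: r4=3>>4=0
after LDR r1, [60]: r1=M[60]=3
after MUL r7, r7, #9: r7=39*9=351
after XOR r7, r7, r1: r7=351^3=348
STR r7, [52] → M[52]=348
halt.

348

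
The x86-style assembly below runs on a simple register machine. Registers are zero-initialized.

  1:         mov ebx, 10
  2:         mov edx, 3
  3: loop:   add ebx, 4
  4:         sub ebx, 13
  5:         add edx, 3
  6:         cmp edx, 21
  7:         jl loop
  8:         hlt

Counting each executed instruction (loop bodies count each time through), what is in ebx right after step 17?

mov ebx, 10 → ebx=10
mov edx, 3 → edx=3
add ebx, 4 → ebx=10+4=14
sub ebx, 13 → ebx=14-13=1
add edx, 3 → edx=3+3=6
cmp edx, 21  (cmp 6,21)
jl loop: taken
add ebx, 4 → ebx=1+4=5
sub ebx, 13 → ebx=5-13=-8
add edx, 3 → edx=6+3=9
cmp edx, 21  (cmp 9,21)
jl loop: taken
add ebx, 4 → ebx=(-8)+4=-4
sub ebx, 13 → ebx=(-4)-13=-17
add edx, 3 → edx=9+3=12
cmp edx, 21  (cmp 12,21)
jl loop: taken
After step 17: ebx = -17.

-17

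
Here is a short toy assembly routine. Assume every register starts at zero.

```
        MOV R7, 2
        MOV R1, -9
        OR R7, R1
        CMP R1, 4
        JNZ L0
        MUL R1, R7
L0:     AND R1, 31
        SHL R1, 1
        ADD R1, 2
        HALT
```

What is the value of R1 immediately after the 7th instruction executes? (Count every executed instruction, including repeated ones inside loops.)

after MOV R7, 2: R7=2
after MOV R1, -9: R1=-9
after OR R7, R1: R7=2|(-9)=-9
CMP R1, 4  (cmp -9,4)
JNZ L0: taken
after AND R1, 31: R1=(-9)&31=23
after SHL R1, 1: R1=23<<1=46
After step 7: R1 = 46.

46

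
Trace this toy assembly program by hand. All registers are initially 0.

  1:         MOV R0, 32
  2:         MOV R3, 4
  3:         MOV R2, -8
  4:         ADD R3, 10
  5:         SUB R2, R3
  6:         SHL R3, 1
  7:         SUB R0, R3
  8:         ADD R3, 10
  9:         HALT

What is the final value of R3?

38

MOV R0, 32 → R0=32
MOV R3, 4 → R3=4
MOV R2, -8 → R2=-8
ADD R3, 10 → R3=4+10=14
SUB R2, R3 → R2=(-8)-14=-22
SHL R3, 1 → R3=14<<1=28
SUB R0, R3 → R0=32-28=4
ADD R3, 10 → R3=28+10=38
halt.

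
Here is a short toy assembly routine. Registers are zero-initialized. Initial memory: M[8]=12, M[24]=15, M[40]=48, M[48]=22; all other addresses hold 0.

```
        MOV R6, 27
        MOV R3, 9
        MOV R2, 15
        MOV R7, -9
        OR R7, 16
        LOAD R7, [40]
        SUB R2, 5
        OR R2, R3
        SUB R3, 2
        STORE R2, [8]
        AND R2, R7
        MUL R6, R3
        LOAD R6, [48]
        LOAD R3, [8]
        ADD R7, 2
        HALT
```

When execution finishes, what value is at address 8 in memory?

after MOV R6, 27: R6=27
after MOV R3, 9: R3=9
after MOV R2, 15: R2=15
after MOV R7, -9: R7=-9
after OR R7, 16: R7=(-9)|16=-9
after LOAD R7, [40]: R7=M[40]=48
after SUB R2, 5: R2=15-5=10
after OR R2, R3: R2=10|9=11
after SUB R3, 2: R3=9-2=7
STORE R2, [8] → M[8]=11
after AND R2, R7: R2=11&48=0
after MUL R6, R3: R6=27*7=189
after LOAD R6, [48]: R6=M[48]=22
after LOAD R3, [8]: R3=M[8]=11
after ADD R7, 2: R7=48+2=50
halt.

11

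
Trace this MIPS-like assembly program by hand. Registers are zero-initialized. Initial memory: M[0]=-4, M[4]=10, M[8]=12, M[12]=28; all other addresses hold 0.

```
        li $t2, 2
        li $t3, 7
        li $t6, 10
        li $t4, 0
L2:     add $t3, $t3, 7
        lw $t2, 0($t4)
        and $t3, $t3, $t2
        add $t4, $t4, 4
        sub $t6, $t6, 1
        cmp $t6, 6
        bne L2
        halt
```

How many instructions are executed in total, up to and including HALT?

$t2=2
$t3=7
$t6=10
$t4=0
$t3=7+7=14
$t2=M[0]=-4
$t3=14&(-4)=12
$t4=0+4=4
$t6=10-1=9
cmp $t6, 6  (cmp 9,6)
bne L2: taken
$t3=12+7=19
$t2=M[4]=10
$t3=19&10=2
$t4=4+4=8
$t6=9-1=8
cmp $t6, 6  (cmp 8,6)
bne L2: taken
$t3=2+7=9
$t2=M[8]=12
$t3=9&12=8
$t4=8+4=12
$t6=8-1=7
cmp $t6, 6  (cmp 7,6)
bne L2: taken
$t3=8+7=15
$t2=M[12]=28
$t3=15&28=12
$t4=12+4=16
$t6=7-1=6
cmp $t6, 6  (cmp 6,6)
bne L2: not taken
halt.
Total executed instructions: 33.

33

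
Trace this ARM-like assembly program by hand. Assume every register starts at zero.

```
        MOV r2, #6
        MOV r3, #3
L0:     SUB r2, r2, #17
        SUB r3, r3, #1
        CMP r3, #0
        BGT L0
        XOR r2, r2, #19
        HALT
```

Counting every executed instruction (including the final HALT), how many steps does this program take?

16

r2=6
r3=3
r2=6-17=-11
r3=3-1=2
CMP r3, #0  (cmp 2,0)
BGT L0: taken
r2=(-11)-17=-28
r3=2-1=1
CMP r3, #0  (cmp 1,0)
BGT L0: taken
r2=(-28)-17=-45
r3=1-1=0
CMP r3, #0  (cmp 0,0)
BGT L0: not taken
r2=(-45)^19=-64
halt.
Total executed instructions: 16.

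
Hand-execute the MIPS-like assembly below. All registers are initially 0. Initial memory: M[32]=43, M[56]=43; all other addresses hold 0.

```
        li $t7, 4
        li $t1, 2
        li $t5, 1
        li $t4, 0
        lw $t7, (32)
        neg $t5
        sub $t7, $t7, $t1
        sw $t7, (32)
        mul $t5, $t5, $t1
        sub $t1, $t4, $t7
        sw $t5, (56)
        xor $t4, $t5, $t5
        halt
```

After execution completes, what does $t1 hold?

-41

$t7=4
$t1=2
$t5=1
$t4=0
$t7=M[32]=43
$t5=-(1)=-1
$t7=43-2=41
sw $t7, (32) → M[32]=41
$t5=(-1)*2=-2
$t1=0-41=-41
sw $t5, (56) → M[56]=-2
$t4=(-2)^(-2)=0
halt.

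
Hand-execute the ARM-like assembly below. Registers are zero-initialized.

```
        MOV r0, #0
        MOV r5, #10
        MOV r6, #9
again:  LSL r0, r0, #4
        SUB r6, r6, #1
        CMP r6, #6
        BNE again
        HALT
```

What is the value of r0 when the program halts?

MOV r0, #0 → r0=0
MOV r5, #10 → r5=10
MOV r6, #9 → r6=9
LSL r0, r0, #4 → r0=0<<4=0
SUB r6, r6, #1 → r6=9-1=8
CMP r6, #6  (cmp 8,6)
BNE again: taken
LSL r0, r0, #4 → r0=0<<4=0
SUB r6, r6, #1 → r6=8-1=7
CMP r6, #6  (cmp 7,6)
BNE again: taken
LSL r0, r0, #4 → r0=0<<4=0
SUB r6, r6, #1 → r6=7-1=6
CMP r6, #6  (cmp 6,6)
BNE again: not taken
halt.

0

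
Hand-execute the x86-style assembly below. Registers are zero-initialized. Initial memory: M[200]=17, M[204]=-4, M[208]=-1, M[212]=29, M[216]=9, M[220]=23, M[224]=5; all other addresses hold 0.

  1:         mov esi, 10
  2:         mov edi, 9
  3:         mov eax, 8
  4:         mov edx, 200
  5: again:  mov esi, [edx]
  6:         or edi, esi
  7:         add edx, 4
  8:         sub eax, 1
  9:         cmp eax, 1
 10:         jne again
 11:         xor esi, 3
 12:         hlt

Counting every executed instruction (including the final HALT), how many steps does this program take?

48

mov esi, 10 → esi=10
mov edi, 9 → edi=9
mov eax, 8 → eax=8
mov edx, 200 → edx=200
mov esi, [edx] → esi=M[200]=17
or edi, esi → edi=9|17=25
add edx, 4 → edx=200+4=204
sub eax, 1 → eax=8-1=7
cmp eax, 1  (cmp 7,1)
jne again: taken
mov esi, [edx] → esi=M[204]=-4
or edi, esi → edi=25|(-4)=-3
add edx, 4 → edx=204+4=208
sub eax, 1 → eax=7-1=6
cmp eax, 1  (cmp 6,1)
jne again: taken
mov esi, [edx] → esi=M[208]=-1
or edi, esi → edi=(-3)|(-1)=-1
add edx, 4 → edx=208+4=212
sub eax, 1 → eax=6-1=5
cmp eax, 1  (cmp 5,1)
jne again: taken
mov esi, [edx] → esi=M[212]=29
or edi, esi → edi=(-1)|29=-1
add edx, 4 → edx=212+4=216
sub eax, 1 → eax=5-1=4
cmp eax, 1  (cmp 4,1)
jne again: taken
mov esi, [edx] → esi=M[216]=9
or edi, esi → edi=(-1)|9=-1
add edx, 4 → edx=216+4=220
sub eax, 1 → eax=4-1=3
cmp eax, 1  (cmp 3,1)
jne again: taken
mov esi, [edx] → esi=M[220]=23
or edi, esi → edi=(-1)|23=-1
add edx, 4 → edx=220+4=224
sub eax, 1 → eax=3-1=2
cmp eax, 1  (cmp 2,1)
jne again: taken
mov esi, [edx] → esi=M[224]=5
or edi, esi → edi=(-1)|5=-1
add edx, 4 → edx=224+4=228
sub eax, 1 → eax=2-1=1
cmp eax, 1  (cmp 1,1)
jne again: not taken
xor esi, 3 → esi=5^3=6
halt.
Total executed instructions: 48.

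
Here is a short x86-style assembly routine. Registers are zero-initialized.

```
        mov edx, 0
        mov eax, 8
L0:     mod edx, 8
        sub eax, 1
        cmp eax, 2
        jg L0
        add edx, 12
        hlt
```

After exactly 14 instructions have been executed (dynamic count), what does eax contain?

5

mov edx, 0 → edx=0
mov eax, 8 → eax=8
mod edx, 8 → edx=0%8=0
sub eax, 1 → eax=8-1=7
cmp eax, 2  (cmp 7,2)
jg L0: taken
mod edx, 8 → edx=0%8=0
sub eax, 1 → eax=7-1=6
cmp eax, 2  (cmp 6,2)
jg L0: taken
mod edx, 8 → edx=0%8=0
sub eax, 1 → eax=6-1=5
cmp eax, 2  (cmp 5,2)
jg L0: taken
After step 14: eax = 5.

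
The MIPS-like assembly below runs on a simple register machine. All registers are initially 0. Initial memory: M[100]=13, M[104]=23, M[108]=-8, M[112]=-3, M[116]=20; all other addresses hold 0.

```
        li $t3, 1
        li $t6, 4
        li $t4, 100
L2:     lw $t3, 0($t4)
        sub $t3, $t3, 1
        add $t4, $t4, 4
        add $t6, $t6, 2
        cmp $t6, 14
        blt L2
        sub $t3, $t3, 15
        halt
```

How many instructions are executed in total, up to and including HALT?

35

after li $t3, 1: $t3=1
after li $t6, 4: $t6=4
after li $t4, 100: $t4=100
after lw $t3, 0($t4): $t3=M[100]=13
after sub $t3, $t3, 1: $t3=13-1=12
after add $t4, $t4, 4: $t4=100+4=104
after add $t6, $t6, 2: $t6=4+2=6
cmp $t6, 14  (cmp 6,14)
blt L2: taken
after lw $t3, 0($t4): $t3=M[104]=23
after sub $t3, $t3, 1: $t3=23-1=22
after add $t4, $t4, 4: $t4=104+4=108
after add $t6, $t6, 2: $t6=6+2=8
cmp $t6, 14  (cmp 8,14)
blt L2: taken
after lw $t3, 0($t4): $t3=M[108]=-8
after sub $t3, $t3, 1: $t3=(-8)-1=-9
after add $t4, $t4, 4: $t4=108+4=112
after add $t6, $t6, 2: $t6=8+2=10
cmp $t6, 14  (cmp 10,14)
blt L2: taken
after lw $t3, 0($t4): $t3=M[112]=-3
after sub $t3, $t3, 1: $t3=(-3)-1=-4
after add $t4, $t4, 4: $t4=112+4=116
after add $t6, $t6, 2: $t6=10+2=12
cmp $t6, 14  (cmp 12,14)
blt L2: taken
after lw $t3, 0($t4): $t3=M[116]=20
after sub $t3, $t3, 1: $t3=20-1=19
after add $t4, $t4, 4: $t4=116+4=120
after add $t6, $t6, 2: $t6=12+2=14
cmp $t6, 14  (cmp 14,14)
blt L2: not taken
after sub $t3, $t3, 15: $t3=19-15=4
halt.
Total executed instructions: 35.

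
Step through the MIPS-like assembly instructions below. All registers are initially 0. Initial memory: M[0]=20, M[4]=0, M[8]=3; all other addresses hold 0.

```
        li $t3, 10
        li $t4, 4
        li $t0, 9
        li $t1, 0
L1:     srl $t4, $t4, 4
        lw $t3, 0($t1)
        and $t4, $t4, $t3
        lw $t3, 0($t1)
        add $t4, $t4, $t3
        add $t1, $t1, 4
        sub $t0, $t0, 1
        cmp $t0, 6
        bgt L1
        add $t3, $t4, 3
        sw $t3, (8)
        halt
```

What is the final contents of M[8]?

6

after li $t3, 10: $t3=10
after li $t4, 4: $t4=4
after li $t0, 9: $t0=9
after li $t1, 0: $t1=0
after srl $t4, $t4, 4: $t4=4>>4=0
after lw $t3, 0($t1): $t3=M[0]=20
after and $t4, $t4, $t3: $t4=0&20=0
after lw $t3, 0($t1): $t3=M[0]=20
after add $t4, $t4, $t3: $t4=0+20=20
after add $t1, $t1, 4: $t1=0+4=4
after sub $t0, $t0, 1: $t0=9-1=8
cmp $t0, 6  (cmp 8,6)
bgt L1: taken
after srl $t4, $t4, 4: $t4=20>>4=1
after lw $t3, 0($t1): $t3=M[4]=0
after and $t4, $t4, $t3: $t4=1&0=0
after lw $t3, 0($t1): $t3=M[4]=0
after add $t4, $t4, $t3: $t4=0+0=0
after add $t1, $t1, 4: $t1=4+4=8
after sub $t0, $t0, 1: $t0=8-1=7
cmp $t0, 6  (cmp 7,6)
bgt L1: taken
after srl $t4, $t4, 4: $t4=0>>4=0
after lw $t3, 0($t1): $t3=M[8]=3
after and $t4, $t4, $t3: $t4=0&3=0
after lw $t3, 0($t1): $t3=M[8]=3
after add $t4, $t4, $t3: $t4=0+3=3
after add $t1, $t1, 4: $t1=8+4=12
after sub $t0, $t0, 1: $t0=7-1=6
cmp $t0, 6  (cmp 6,6)
bgt L1: not taken
after add $t3, $t4, 3: $t3=3+3=6
sw $t3, (8) → M[8]=6
halt.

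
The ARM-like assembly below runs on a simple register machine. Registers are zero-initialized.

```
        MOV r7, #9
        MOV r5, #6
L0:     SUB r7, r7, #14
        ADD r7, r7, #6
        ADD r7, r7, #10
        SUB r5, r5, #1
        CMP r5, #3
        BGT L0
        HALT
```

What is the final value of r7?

15

after MOV r7, #9: r7=9
after MOV r5, #6: r5=6
after SUB r7, r7, #14: r7=9-14=-5
after ADD r7, r7, #6: r7=(-5)+6=1
after ADD r7, r7, #10: r7=1+10=11
after SUB r5, r5, #1: r5=6-1=5
CMP r5, #3  (cmp 5,3)
BGT L0: taken
after SUB r7, r7, #14: r7=11-14=-3
after ADD r7, r7, #6: r7=(-3)+6=3
after ADD r7, r7, #10: r7=3+10=13
after SUB r5, r5, #1: r5=5-1=4
CMP r5, #3  (cmp 4,3)
BGT L0: taken
after SUB r7, r7, #14: r7=13-14=-1
after ADD r7, r7, #6: r7=(-1)+6=5
after ADD r7, r7, #10: r7=5+10=15
after SUB r5, r5, #1: r5=4-1=3
CMP r5, #3  (cmp 3,3)
BGT L0: not taken
halt.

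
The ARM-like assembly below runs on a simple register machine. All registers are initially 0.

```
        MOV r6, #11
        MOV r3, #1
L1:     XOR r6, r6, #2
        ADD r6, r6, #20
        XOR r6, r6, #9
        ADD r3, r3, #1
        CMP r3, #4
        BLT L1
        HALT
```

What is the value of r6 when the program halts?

60

MOV r6, #11 → r6=11
MOV r3, #1 → r3=1
XOR r6, r6, #2 → r6=11^2=9
ADD r6, r6, #20 → r6=9+20=29
XOR r6, r6, #9 → r6=29^9=20
ADD r3, r3, #1 → r3=1+1=2
CMP r3, #4  (cmp 2,4)
BLT L1: taken
XOR r6, r6, #2 → r6=20^2=22
ADD r6, r6, #20 → r6=22+20=42
XOR r6, r6, #9 → r6=42^9=35
ADD r3, r3, #1 → r3=2+1=3
CMP r3, #4  (cmp 3,4)
BLT L1: taken
XOR r6, r6, #2 → r6=35^2=33
ADD r6, r6, #20 → r6=33+20=53
XOR r6, r6, #9 → r6=53^9=60
ADD r3, r3, #1 → r3=3+1=4
CMP r3, #4  (cmp 4,4)
BLT L1: not taken
halt.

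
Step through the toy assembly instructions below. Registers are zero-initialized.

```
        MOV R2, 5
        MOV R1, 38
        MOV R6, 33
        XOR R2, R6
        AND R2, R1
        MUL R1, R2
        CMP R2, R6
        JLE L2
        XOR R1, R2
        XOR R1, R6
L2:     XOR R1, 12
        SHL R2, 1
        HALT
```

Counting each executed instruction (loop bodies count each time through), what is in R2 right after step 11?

36

R2=5
R1=38
R6=33
R2=5^33=36
R2=36&38=36
R1=38*36=1368
CMP R2, R6  (cmp 36,33)
JLE L2: not taken
R1=1368^36=1404
R1=1404^33=1373
R1=1373^12=1361
After step 11: R2 = 36.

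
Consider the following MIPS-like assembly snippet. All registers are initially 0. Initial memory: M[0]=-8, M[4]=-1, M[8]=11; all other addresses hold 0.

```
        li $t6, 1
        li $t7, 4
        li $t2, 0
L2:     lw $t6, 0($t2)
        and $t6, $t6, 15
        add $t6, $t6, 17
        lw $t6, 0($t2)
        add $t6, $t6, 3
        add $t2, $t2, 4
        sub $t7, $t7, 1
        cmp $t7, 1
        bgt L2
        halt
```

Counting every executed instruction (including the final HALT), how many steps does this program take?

after li $t6, 1: $t6=1
after li $t7, 4: $t7=4
after li $t2, 0: $t2=0
after lw $t6, 0($t2): $t6=M[0]=-8
after and $t6, $t6, 15: $t6=(-8)&15=8
after add $t6, $t6, 17: $t6=8+17=25
after lw $t6, 0($t2): $t6=M[0]=-8
after add $t6, $t6, 3: $t6=(-8)+3=-5
after add $t2, $t2, 4: $t2=0+4=4
after sub $t7, $t7, 1: $t7=4-1=3
cmp $t7, 1  (cmp 3,1)
bgt L2: taken
after lw $t6, 0($t2): $t6=M[4]=-1
after and $t6, $t6, 15: $t6=(-1)&15=15
after add $t6, $t6, 17: $t6=15+17=32
after lw $t6, 0($t2): $t6=M[4]=-1
after add $t6, $t6, 3: $t6=(-1)+3=2
after add $t2, $t2, 4: $t2=4+4=8
after sub $t7, $t7, 1: $t7=3-1=2
cmp $t7, 1  (cmp 2,1)
bgt L2: taken
after lw $t6, 0($t2): $t6=M[8]=11
after and $t6, $t6, 15: $t6=11&15=11
after add $t6, $t6, 17: $t6=11+17=28
after lw $t6, 0($t2): $t6=M[8]=11
after add $t6, $t6, 3: $t6=11+3=14
after add $t2, $t2, 4: $t2=8+4=12
after sub $t7, $t7, 1: $t7=2-1=1
cmp $t7, 1  (cmp 1,1)
bgt L2: not taken
halt.
Total executed instructions: 31.

31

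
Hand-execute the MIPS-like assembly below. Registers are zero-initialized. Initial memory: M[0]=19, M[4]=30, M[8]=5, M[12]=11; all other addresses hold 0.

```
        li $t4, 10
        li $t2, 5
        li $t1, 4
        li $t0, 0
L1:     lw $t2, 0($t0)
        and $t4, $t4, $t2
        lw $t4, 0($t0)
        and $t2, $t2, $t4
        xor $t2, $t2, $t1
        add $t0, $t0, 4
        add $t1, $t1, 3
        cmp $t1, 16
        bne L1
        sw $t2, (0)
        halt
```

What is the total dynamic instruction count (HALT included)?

li $t4, 10 → $t4=10
li $t2, 5 → $t2=5
li $t1, 4 → $t1=4
li $t0, 0 → $t0=0
lw $t2, 0($t0) → $t2=M[0]=19
and $t4, $t4, $t2 → $t4=10&19=2
lw $t4, 0($t0) → $t4=M[0]=19
and $t2, $t2, $t4 → $t2=19&19=19
xor $t2, $t2, $t1 → $t2=19^4=23
add $t0, $t0, 4 → $t0=0+4=4
add $t1, $t1, 3 → $t1=4+3=7
cmp $t1, 16  (cmp 7,16)
bne L1: taken
lw $t2, 0($t0) → $t2=M[4]=30
and $t4, $t4, $t2 → $t4=19&30=18
lw $t4, 0($t0) → $t4=M[4]=30
and $t2, $t2, $t4 → $t2=30&30=30
xor $t2, $t2, $t1 → $t2=30^7=25
add $t0, $t0, 4 → $t0=4+4=8
add $t1, $t1, 3 → $t1=7+3=10
cmp $t1, 16  (cmp 10,16)
bne L1: taken
lw $t2, 0($t0) → $t2=M[8]=5
and $t4, $t4, $t2 → $t4=30&5=4
lw $t4, 0($t0) → $t4=M[8]=5
and $t2, $t2, $t4 → $t2=5&5=5
xor $t2, $t2, $t1 → $t2=5^10=15
add $t0, $t0, 4 → $t0=8+4=12
add $t1, $t1, 3 → $t1=10+3=13
cmp $t1, 16  (cmp 13,16)
bne L1: taken
lw $t2, 0($t0) → $t2=M[12]=11
and $t4, $t4, $t2 → $t4=5&11=1
lw $t4, 0($t0) → $t4=M[12]=11
and $t2, $t2, $t4 → $t2=11&11=11
xor $t2, $t2, $t1 → $t2=11^13=6
add $t0, $t0, 4 → $t0=12+4=16
add $t1, $t1, 3 → $t1=13+3=16
cmp $t1, 16  (cmp 16,16)
bne L1: not taken
sw $t2, (0) → M[0]=6
halt.
Total executed instructions: 42.

42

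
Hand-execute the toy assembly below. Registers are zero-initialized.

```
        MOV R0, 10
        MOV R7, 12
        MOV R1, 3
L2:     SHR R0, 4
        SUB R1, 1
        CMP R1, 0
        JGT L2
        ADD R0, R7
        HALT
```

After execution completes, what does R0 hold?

MOV R0, 10 → R0=10
MOV R7, 12 → R7=12
MOV R1, 3 → R1=3
SHR R0, 4 → R0=10>>4=0
SUB R1, 1 → R1=3-1=2
CMP R1, 0  (cmp 2,0)
JGT L2: taken
SHR R0, 4 → R0=0>>4=0
SUB R1, 1 → R1=2-1=1
CMP R1, 0  (cmp 1,0)
JGT L2: taken
SHR R0, 4 → R0=0>>4=0
SUB R1, 1 → R1=1-1=0
CMP R1, 0  (cmp 0,0)
JGT L2: not taken
ADD R0, R7 → R0=0+12=12
halt.

12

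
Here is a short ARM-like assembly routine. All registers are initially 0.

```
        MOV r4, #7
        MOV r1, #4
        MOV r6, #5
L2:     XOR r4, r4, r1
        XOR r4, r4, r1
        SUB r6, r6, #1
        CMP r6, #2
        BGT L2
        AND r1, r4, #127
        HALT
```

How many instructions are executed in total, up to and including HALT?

r4=7
r1=4
r6=5
r4=7^4=3
r4=3^4=7
r6=5-1=4
CMP r6, #2  (cmp 4,2)
BGT L2: taken
r4=7^4=3
r4=3^4=7
r6=4-1=3
CMP r6, #2  (cmp 3,2)
BGT L2: taken
r4=7^4=3
r4=3^4=7
r6=3-1=2
CMP r6, #2  (cmp 2,2)
BGT L2: not taken
r1=7&127=7
halt.
Total executed instructions: 20.

20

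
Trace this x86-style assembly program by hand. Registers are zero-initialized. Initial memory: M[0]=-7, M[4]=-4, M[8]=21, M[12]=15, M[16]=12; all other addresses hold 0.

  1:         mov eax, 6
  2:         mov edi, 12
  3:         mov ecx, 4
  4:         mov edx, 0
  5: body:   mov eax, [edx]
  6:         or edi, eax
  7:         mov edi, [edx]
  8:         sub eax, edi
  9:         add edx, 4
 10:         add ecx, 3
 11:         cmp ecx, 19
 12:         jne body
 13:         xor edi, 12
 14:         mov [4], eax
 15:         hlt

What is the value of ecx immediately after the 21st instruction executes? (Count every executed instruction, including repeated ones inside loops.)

10

eax=6
edi=12
ecx=4
edx=0
eax=M[0]=-7
edi=12|(-7)=-3
edi=M[0]=-7
eax=(-7)-(-7)=0
edx=0+4=4
ecx=4+3=7
cmp ecx, 19  (cmp 7,19)
jne body: taken
eax=M[4]=-4
edi=(-7)|(-4)=-3
edi=M[4]=-4
eax=(-4)-(-4)=0
edx=4+4=8
ecx=7+3=10
cmp ecx, 19  (cmp 10,19)
jne body: taken
eax=M[8]=21
After step 21: ecx = 10.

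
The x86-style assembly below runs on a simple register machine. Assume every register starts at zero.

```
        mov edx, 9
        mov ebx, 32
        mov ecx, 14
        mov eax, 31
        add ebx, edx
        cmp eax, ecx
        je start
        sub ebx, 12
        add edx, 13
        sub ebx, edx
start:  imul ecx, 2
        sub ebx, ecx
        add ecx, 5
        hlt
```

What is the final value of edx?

mov edx, 9 → edx=9
mov ebx, 32 → ebx=32
mov ecx, 14 → ecx=14
mov eax, 31 → eax=31
add ebx, edx → ebx=32+9=41
cmp eax, ecx  (cmp 31,14)
je start: not taken
sub ebx, 12 → ebx=41-12=29
add edx, 13 → edx=9+13=22
sub ebx, edx → ebx=29-22=7
imul ecx, 2 → ecx=14*2=28
sub ebx, ecx → ebx=7-28=-21
add ecx, 5 → ecx=28+5=33
halt.

22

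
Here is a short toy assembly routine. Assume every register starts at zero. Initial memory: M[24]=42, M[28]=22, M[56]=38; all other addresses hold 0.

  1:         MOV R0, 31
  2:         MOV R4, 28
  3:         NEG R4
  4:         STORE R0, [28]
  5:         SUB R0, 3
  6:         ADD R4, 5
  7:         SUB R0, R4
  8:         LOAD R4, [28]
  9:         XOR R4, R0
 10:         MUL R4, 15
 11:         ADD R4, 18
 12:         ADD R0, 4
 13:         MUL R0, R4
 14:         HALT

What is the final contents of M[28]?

31

after MOV R0, 31: R0=31
after MOV R4, 28: R4=28
after NEG R4: R4=-(28)=-28
STORE R0, [28] → M[28]=31
after SUB R0, 3: R0=31-3=28
after ADD R4, 5: R4=(-28)+5=-23
after SUB R0, R4: R0=28-(-23)=51
after LOAD R4, [28]: R4=M[28]=31
after XOR R4, R0: R4=31^51=44
after MUL R4, 15: R4=44*15=660
after ADD R4, 18: R4=660+18=678
after ADD R0, 4: R0=51+4=55
after MUL R0, R4: R0=55*678=37290
halt.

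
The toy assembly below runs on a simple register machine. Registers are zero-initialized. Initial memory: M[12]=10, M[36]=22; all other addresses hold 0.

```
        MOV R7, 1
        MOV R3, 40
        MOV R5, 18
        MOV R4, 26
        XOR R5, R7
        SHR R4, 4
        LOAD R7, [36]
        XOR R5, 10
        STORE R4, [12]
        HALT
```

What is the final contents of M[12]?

after MOV R7, 1: R7=1
after MOV R3, 40: R3=40
after MOV R5, 18: R5=18
after MOV R4, 26: R4=26
after XOR R5, R7: R5=18^1=19
after SHR R4, 4: R4=26>>4=1
after LOAD R7, [36]: R7=M[36]=22
after XOR R5, 10: R5=19^10=25
STORE R4, [12] → M[12]=1
halt.

1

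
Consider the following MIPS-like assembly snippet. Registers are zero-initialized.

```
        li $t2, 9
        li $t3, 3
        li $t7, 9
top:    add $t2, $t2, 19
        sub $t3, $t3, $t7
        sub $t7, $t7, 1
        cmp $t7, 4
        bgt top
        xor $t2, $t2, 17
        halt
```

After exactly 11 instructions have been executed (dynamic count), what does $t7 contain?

li $t2, 9 → $t2=9
li $t3, 3 → $t3=3
li $t7, 9 → $t7=9
add $t2, $t2, 19 → $t2=9+19=28
sub $t3, $t3, $t7 → $t3=3-9=-6
sub $t7, $t7, 1 → $t7=9-1=8
cmp $t7, 4  (cmp 8,4)
bgt top: taken
add $t2, $t2, 19 → $t2=28+19=47
sub $t3, $t3, $t7 → $t3=(-6)-8=-14
sub $t7, $t7, 1 → $t7=8-1=7
After step 11: $t7 = 7.

7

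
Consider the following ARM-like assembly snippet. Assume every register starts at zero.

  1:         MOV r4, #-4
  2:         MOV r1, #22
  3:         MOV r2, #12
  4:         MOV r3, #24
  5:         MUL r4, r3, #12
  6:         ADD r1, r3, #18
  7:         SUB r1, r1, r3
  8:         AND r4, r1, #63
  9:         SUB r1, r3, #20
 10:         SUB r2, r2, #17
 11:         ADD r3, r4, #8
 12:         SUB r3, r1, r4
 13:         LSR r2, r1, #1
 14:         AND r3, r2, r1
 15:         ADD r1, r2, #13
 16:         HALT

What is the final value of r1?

15

after MOV r4, #-4: r4=-4
after MOV r1, #22: r1=22
after MOV r2, #12: r2=12
after MOV r3, #24: r3=24
after MUL r4, r3, #12: r4=24*12=288
after ADD r1, r3, #18: r1=24+18=42
after SUB r1, r1, r3: r1=42-24=18
after AND r4, r1, #63: r4=18&63=18
after SUB r1, r3, #20: r1=24-20=4
after SUB r2, r2, #17: r2=12-17=-5
after ADD r3, r4, #8: r3=18+8=26
after SUB r3, r1, r4: r3=4-18=-14
after LSR r2, r1, #1: r2=4>>1=2
after AND r3, r2, r1: r3=2&4=0
after ADD r1, r2, #13: r1=2+13=15
halt.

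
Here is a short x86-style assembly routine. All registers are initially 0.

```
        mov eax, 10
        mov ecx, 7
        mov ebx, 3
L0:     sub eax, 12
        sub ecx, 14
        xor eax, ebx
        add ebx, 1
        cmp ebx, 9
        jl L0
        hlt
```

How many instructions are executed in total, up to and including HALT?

40

eax=10
ecx=7
ebx=3
eax=10-12=-2
ecx=7-14=-7
eax=(-2)^3=-3
ebx=3+1=4
cmp ebx, 9  (cmp 4,9)
jl L0: taken
eax=(-3)-12=-15
ecx=(-7)-14=-21
eax=(-15)^4=-11
ebx=4+1=5
cmp ebx, 9  (cmp 5,9)
jl L0: taken
eax=(-11)-12=-23
ecx=(-21)-14=-35
eax=(-23)^5=-20
ebx=5+1=6
cmp ebx, 9  (cmp 6,9)
jl L0: taken
eax=(-20)-12=-32
ecx=(-35)-14=-49
eax=(-32)^6=-26
ebx=6+1=7
cmp ebx, 9  (cmp 7,9)
jl L0: taken
eax=(-26)-12=-38
ecx=(-49)-14=-63
eax=(-38)^7=-35
ebx=7+1=8
cmp ebx, 9  (cmp 8,9)
jl L0: taken
eax=(-35)-12=-47
ecx=(-63)-14=-77
eax=(-47)^8=-39
ebx=8+1=9
cmp ebx, 9  (cmp 9,9)
jl L0: not taken
halt.
Total executed instructions: 40.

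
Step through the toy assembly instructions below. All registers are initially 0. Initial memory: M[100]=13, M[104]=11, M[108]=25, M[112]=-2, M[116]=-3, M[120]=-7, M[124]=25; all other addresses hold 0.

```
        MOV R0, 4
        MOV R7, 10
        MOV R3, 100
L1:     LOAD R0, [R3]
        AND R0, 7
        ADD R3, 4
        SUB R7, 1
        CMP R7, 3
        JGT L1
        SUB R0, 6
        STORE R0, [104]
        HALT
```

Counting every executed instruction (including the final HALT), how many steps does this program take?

MOV R0, 4 → R0=4
MOV R7, 10 → R7=10
MOV R3, 100 → R3=100
LOAD R0, [R3] → R0=M[100]=13
AND R0, 7 → R0=13&7=5
ADD R3, 4 → R3=100+4=104
SUB R7, 1 → R7=10-1=9
CMP R7, 3  (cmp 9,3)
JGT L1: taken
LOAD R0, [R3] → R0=M[104]=11
AND R0, 7 → R0=11&7=3
ADD R3, 4 → R3=104+4=108
SUB R7, 1 → R7=9-1=8
CMP R7, 3  (cmp 8,3)
JGT L1: taken
LOAD R0, [R3] → R0=M[108]=25
AND R0, 7 → R0=25&7=1
ADD R3, 4 → R3=108+4=112
SUB R7, 1 → R7=8-1=7
CMP R7, 3  (cmp 7,3)
JGT L1: taken
LOAD R0, [R3] → R0=M[112]=-2
AND R0, 7 → R0=(-2)&7=6
ADD R3, 4 → R3=112+4=116
SUB R7, 1 → R7=7-1=6
CMP R7, 3  (cmp 6,3)
JGT L1: taken
LOAD R0, [R3] → R0=M[116]=-3
AND R0, 7 → R0=(-3)&7=5
ADD R3, 4 → R3=116+4=120
SUB R7, 1 → R7=6-1=5
CMP R7, 3  (cmp 5,3)
JGT L1: taken
LOAD R0, [R3] → R0=M[120]=-7
AND R0, 7 → R0=(-7)&7=1
ADD R3, 4 → R3=120+4=124
SUB R7, 1 → R7=5-1=4
CMP R7, 3  (cmp 4,3)
JGT L1: taken
LOAD R0, [R3] → R0=M[124]=25
AND R0, 7 → R0=25&7=1
ADD R3, 4 → R3=124+4=128
SUB R7, 1 → R7=4-1=3
CMP R7, 3  (cmp 3,3)
JGT L1: not taken
SUB R0, 6 → R0=1-6=-5
STORE R0, [104] → M[104]=-5
halt.
Total executed instructions: 48.

48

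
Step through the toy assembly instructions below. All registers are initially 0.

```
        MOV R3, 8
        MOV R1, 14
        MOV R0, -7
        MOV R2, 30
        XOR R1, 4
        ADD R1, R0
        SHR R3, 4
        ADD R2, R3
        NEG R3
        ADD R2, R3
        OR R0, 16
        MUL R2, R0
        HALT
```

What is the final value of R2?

-210

R3=8
R1=14
R0=-7
R2=30
R1=14^4=10
R1=10+(-7)=3
R3=8>>4=0
R2=30+0=30
R3=-(0)=0
R2=30+0=30
R0=(-7)|16=-7
R2=30*(-7)=-210
halt.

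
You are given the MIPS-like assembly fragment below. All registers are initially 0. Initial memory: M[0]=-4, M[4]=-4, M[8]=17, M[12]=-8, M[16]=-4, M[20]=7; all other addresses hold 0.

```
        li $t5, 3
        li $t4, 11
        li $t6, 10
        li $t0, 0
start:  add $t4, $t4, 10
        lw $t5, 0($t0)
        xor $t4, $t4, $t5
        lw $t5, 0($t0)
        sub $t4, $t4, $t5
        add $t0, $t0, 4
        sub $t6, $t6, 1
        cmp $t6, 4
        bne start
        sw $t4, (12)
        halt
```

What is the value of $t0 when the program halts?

$t5=3
$t4=11
$t6=10
$t0=0
$t4=11+10=21
$t5=M[0]=-4
$t4=21^(-4)=-23
$t5=M[0]=-4
$t4=(-23)-(-4)=-19
$t0=0+4=4
$t6=10-1=9
cmp $t6, 4  (cmp 9,4)
bne start: taken
$t4=(-19)+10=-9
$t5=M[4]=-4
$t4=(-9)^(-4)=11
$t5=M[4]=-4
$t4=11-(-4)=15
$t0=4+4=8
$t6=9-1=8
cmp $t6, 4  (cmp 8,4)
bne start: taken
$t4=15+10=25
$t5=M[8]=17
$t4=25^17=8
$t5=M[8]=17
$t4=8-17=-9
$t0=8+4=12
$t6=8-1=7
cmp $t6, 4  (cmp 7,4)
bne start: taken
$t4=(-9)+10=1
$t5=M[12]=-8
$t4=1^(-8)=-7
$t5=M[12]=-8
$t4=(-7)-(-8)=1
$t0=12+4=16
$t6=7-1=6
cmp $t6, 4  (cmp 6,4)
bne start: taken
$t4=1+10=11
$t5=M[16]=-4
$t4=11^(-4)=-9
$t5=M[16]=-4
$t4=(-9)-(-4)=-5
$t0=16+4=20
$t6=6-1=5
cmp $t6, 4  (cmp 5,4)
bne start: taken
$t4=(-5)+10=5
$t5=M[20]=7
$t4=5^7=2
$t5=M[20]=7
$t4=2-7=-5
$t0=20+4=24
$t6=5-1=4
cmp $t6, 4  (cmp 4,4)
bne start: not taken
sw $t4, (12) → M[12]=-5
halt.

24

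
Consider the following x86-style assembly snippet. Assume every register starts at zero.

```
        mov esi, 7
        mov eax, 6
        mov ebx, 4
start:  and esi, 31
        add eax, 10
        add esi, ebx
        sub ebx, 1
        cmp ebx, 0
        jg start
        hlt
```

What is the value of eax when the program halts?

46

mov esi, 7 → esi=7
mov eax, 6 → eax=6
mov ebx, 4 → ebx=4
and esi, 31 → esi=7&31=7
add eax, 10 → eax=6+10=16
add esi, ebx → esi=7+4=11
sub ebx, 1 → ebx=4-1=3
cmp ebx, 0  (cmp 3,0)
jg start: taken
and esi, 31 → esi=11&31=11
add eax, 10 → eax=16+10=26
add esi, ebx → esi=11+3=14
sub ebx, 1 → ebx=3-1=2
cmp ebx, 0  (cmp 2,0)
jg start: taken
and esi, 31 → esi=14&31=14
add eax, 10 → eax=26+10=36
add esi, ebx → esi=14+2=16
sub ebx, 1 → ebx=2-1=1
cmp ebx, 0  (cmp 1,0)
jg start: taken
and esi, 31 → esi=16&31=16
add eax, 10 → eax=36+10=46
add esi, ebx → esi=16+1=17
sub ebx, 1 → ebx=1-1=0
cmp ebx, 0  (cmp 0,0)
jg start: not taken
halt.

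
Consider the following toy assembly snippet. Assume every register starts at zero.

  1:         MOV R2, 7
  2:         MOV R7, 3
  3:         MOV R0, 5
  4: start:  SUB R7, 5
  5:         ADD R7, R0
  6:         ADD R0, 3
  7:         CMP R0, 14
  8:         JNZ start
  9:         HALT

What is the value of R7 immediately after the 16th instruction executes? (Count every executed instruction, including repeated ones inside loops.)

12

MOV R2, 7 → R2=7
MOV R7, 3 → R7=3
MOV R0, 5 → R0=5
SUB R7, 5 → R7=3-5=-2
ADD R7, R0 → R7=(-2)+5=3
ADD R0, 3 → R0=5+3=8
CMP R0, 14  (cmp 8,14)
JNZ start: taken
SUB R7, 5 → R7=3-5=-2
ADD R7, R0 → R7=(-2)+8=6
ADD R0, 3 → R0=8+3=11
CMP R0, 14  (cmp 11,14)
JNZ start: taken
SUB R7, 5 → R7=6-5=1
ADD R7, R0 → R7=1+11=12
ADD R0, 3 → R0=11+3=14
After step 16: R7 = 12.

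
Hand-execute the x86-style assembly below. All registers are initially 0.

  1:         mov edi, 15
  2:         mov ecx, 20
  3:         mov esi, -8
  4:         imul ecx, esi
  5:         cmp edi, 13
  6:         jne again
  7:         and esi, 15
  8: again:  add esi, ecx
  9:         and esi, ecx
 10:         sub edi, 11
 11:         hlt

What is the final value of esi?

-192

edi=15
ecx=20
esi=-8
ecx=20*(-8)=-160
cmp edi, 13  (cmp 15,13)
jne again: taken
esi=(-8)+(-160)=-168
esi=(-168)&(-160)=-192
edi=15-11=4
halt.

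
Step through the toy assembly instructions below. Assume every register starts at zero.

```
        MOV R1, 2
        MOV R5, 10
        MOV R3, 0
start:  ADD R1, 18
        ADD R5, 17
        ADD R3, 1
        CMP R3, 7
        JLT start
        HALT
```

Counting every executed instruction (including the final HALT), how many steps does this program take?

after MOV R1, 2: R1=2
after MOV R5, 10: R5=10
after MOV R3, 0: R3=0
after ADD R1, 18: R1=2+18=20
after ADD R5, 17: R5=10+17=27
after ADD R3, 1: R3=0+1=1
CMP R3, 7  (cmp 1,7)
JLT start: taken
after ADD R1, 18: R1=20+18=38
after ADD R5, 17: R5=27+17=44
after ADD R3, 1: R3=1+1=2
CMP R3, 7  (cmp 2,7)
JLT start: taken
after ADD R1, 18: R1=38+18=56
after ADD R5, 17: R5=44+17=61
after ADD R3, 1: R3=2+1=3
CMP R3, 7  (cmp 3,7)
JLT start: taken
after ADD R1, 18: R1=56+18=74
after ADD R5, 17: R5=61+17=78
after ADD R3, 1: R3=3+1=4
CMP R3, 7  (cmp 4,7)
JLT start: taken
after ADD R1, 18: R1=74+18=92
after ADD R5, 17: R5=78+17=95
after ADD R3, 1: R3=4+1=5
CMP R3, 7  (cmp 5,7)
JLT start: taken
after ADD R1, 18: R1=92+18=110
after ADD R5, 17: R5=95+17=112
after ADD R3, 1: R3=5+1=6
CMP R3, 7  (cmp 6,7)
JLT start: taken
after ADD R1, 18: R1=110+18=128
after ADD R5, 17: R5=112+17=129
after ADD R3, 1: R3=6+1=7
CMP R3, 7  (cmp 7,7)
JLT start: not taken
halt.
Total executed instructions: 39.

39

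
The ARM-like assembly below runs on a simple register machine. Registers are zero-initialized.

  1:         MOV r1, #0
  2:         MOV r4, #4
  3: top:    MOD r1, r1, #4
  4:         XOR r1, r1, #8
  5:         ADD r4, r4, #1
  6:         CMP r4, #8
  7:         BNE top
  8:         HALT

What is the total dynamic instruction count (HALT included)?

r1=0
r4=4
r1=0%4=0
r1=0^8=8
r4=4+1=5
CMP r4, #8  (cmp 5,8)
BNE top: taken
r1=8%4=0
r1=0^8=8
r4=5+1=6
CMP r4, #8  (cmp 6,8)
BNE top: taken
r1=8%4=0
r1=0^8=8
r4=6+1=7
CMP r4, #8  (cmp 7,8)
BNE top: taken
r1=8%4=0
r1=0^8=8
r4=7+1=8
CMP r4, #8  (cmp 8,8)
BNE top: not taken
halt.
Total executed instructions: 23.

23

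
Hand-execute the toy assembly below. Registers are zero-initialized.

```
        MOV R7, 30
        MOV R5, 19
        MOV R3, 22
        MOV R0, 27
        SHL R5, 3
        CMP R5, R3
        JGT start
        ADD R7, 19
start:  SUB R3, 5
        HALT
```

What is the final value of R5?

R7=30
R5=19
R3=22
R0=27
R5=19<<3=152
CMP R5, R3  (cmp 152,22)
JGT start: taken
R3=22-5=17
halt.

152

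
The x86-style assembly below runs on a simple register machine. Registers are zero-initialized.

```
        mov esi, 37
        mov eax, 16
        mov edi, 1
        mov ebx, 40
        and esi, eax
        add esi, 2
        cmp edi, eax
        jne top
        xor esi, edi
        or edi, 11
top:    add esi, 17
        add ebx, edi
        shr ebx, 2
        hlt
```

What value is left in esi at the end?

19

esi=37
eax=16
edi=1
ebx=40
esi=37&16=0
esi=0+2=2
cmp edi, eax  (cmp 1,16)
jne top: taken
esi=2+17=19
ebx=40+1=41
ebx=41>>2=10
halt.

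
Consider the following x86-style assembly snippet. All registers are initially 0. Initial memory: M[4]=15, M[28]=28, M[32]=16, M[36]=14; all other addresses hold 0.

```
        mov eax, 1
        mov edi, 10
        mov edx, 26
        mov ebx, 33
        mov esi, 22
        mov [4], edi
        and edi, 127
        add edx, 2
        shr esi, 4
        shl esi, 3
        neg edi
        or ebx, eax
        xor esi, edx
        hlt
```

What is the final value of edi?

eax=1
edi=10
edx=26
ebx=33
esi=22
mov [4], edi → M[4]=10
edi=10&127=10
edx=26+2=28
esi=22>>4=1
esi=1<<3=8
edi=-(10)=-10
ebx=33|1=33
esi=8^28=20
halt.

-10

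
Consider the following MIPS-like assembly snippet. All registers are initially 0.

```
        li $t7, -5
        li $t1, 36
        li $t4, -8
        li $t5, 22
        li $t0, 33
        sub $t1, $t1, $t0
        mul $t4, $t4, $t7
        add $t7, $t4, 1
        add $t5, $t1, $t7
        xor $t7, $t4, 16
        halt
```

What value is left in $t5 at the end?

44

after li $t7, -5: $t7=-5
after li $t1, 36: $t1=36
after li $t4, -8: $t4=-8
after li $t5, 22: $t5=22
after li $t0, 33: $t0=33
after sub $t1, $t1, $t0: $t1=36-33=3
after mul $t4, $t4, $t7: $t4=(-8)*(-5)=40
after add $t7, $t4, 1: $t7=40+1=41
after add $t5, $t1, $t7: $t5=3+41=44
after xor $t7, $t4, 16: $t7=40^16=56
halt.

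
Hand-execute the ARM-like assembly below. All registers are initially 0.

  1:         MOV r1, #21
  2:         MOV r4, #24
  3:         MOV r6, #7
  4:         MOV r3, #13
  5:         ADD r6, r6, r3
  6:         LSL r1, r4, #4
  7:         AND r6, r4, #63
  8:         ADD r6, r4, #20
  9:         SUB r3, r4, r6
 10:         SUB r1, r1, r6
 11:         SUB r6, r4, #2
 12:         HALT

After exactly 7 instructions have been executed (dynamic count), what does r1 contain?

384

MOV r1, #21 → r1=21
MOV r4, #24 → r4=24
MOV r6, #7 → r6=7
MOV r3, #13 → r3=13
ADD r6, r6, r3 → r6=7+13=20
LSL r1, r4, #4 → r1=24<<4=384
AND r6, r4, #63 → r6=24&63=24
After step 7: r1 = 384.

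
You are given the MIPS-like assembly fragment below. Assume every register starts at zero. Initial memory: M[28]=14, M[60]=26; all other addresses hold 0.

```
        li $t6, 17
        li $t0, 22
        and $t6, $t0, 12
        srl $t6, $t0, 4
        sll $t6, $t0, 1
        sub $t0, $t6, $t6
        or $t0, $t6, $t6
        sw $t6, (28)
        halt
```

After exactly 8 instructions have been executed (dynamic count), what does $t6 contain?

li $t6, 17 → $t6=17
li $t0, 22 → $t0=22
and $t6, $t0, 12 → $t6=22&12=4
srl $t6, $t0, 4 → $t6=22>>4=1
sll $t6, $t0, 1 → $t6=22<<1=44
sub $t0, $t6, $t6 → $t0=44-44=0
or $t0, $t6, $t6 → $t0=44|44=44
sw $t6, (28) → M[28]=44
After step 8: $t6 = 44.

44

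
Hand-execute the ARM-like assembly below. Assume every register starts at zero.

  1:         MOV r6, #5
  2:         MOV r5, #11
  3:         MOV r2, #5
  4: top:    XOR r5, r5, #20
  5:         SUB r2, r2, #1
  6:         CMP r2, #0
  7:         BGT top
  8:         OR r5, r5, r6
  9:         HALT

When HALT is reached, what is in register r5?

31

MOV r6, #5 → r6=5
MOV r5, #11 → r5=11
MOV r2, #5 → r2=5
XOR r5, r5, #20 → r5=11^20=31
SUB r2, r2, #1 → r2=5-1=4
CMP r2, #0  (cmp 4,0)
BGT top: taken
XOR r5, r5, #20 → r5=31^20=11
SUB r2, r2, #1 → r2=4-1=3
CMP r2, #0  (cmp 3,0)
BGT top: taken
XOR r5, r5, #20 → r5=11^20=31
SUB r2, r2, #1 → r2=3-1=2
CMP r2, #0  (cmp 2,0)
BGT top: taken
XOR r5, r5, #20 → r5=31^20=11
SUB r2, r2, #1 → r2=2-1=1
CMP r2, #0  (cmp 1,0)
BGT top: taken
XOR r5, r5, #20 → r5=11^20=31
SUB r2, r2, #1 → r2=1-1=0
CMP r2, #0  (cmp 0,0)
BGT top: not taken
OR r5, r5, r6 → r5=31|5=31
halt.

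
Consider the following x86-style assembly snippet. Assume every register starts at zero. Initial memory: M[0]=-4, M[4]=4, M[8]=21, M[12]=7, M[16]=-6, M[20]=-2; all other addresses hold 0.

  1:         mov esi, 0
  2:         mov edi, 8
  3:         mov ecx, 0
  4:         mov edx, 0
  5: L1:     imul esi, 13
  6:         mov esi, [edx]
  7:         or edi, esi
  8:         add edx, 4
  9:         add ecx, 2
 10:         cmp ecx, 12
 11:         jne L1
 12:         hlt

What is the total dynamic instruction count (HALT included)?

mov esi, 0 → esi=0
mov edi, 8 → edi=8
mov ecx, 0 → ecx=0
mov edx, 0 → edx=0
imul esi, 13 → esi=0*13=0
mov esi, [edx] → esi=M[0]=-4
or edi, esi → edi=8|(-4)=-4
add edx, 4 → edx=0+4=4
add ecx, 2 → ecx=0+2=2
cmp ecx, 12  (cmp 2,12)
jne L1: taken
imul esi, 13 → esi=(-4)*13=-52
mov esi, [edx] → esi=M[4]=4
or edi, esi → edi=(-4)|4=-4
add edx, 4 → edx=4+4=8
add ecx, 2 → ecx=2+2=4
cmp ecx, 12  (cmp 4,12)
jne L1: taken
imul esi, 13 → esi=4*13=52
mov esi, [edx] → esi=M[8]=21
or edi, esi → edi=(-4)|21=-3
add edx, 4 → edx=8+4=12
add ecx, 2 → ecx=4+2=6
cmp ecx, 12  (cmp 6,12)
jne L1: taken
imul esi, 13 → esi=21*13=273
mov esi, [edx] → esi=M[12]=7
or edi, esi → edi=(-3)|7=-1
add edx, 4 → edx=12+4=16
add ecx, 2 → ecx=6+2=8
cmp ecx, 12  (cmp 8,12)
jne L1: taken
imul esi, 13 → esi=7*13=91
mov esi, [edx] → esi=M[16]=-6
or edi, esi → edi=(-1)|(-6)=-1
add edx, 4 → edx=16+4=20
add ecx, 2 → ecx=8+2=10
cmp ecx, 12  (cmp 10,12)
jne L1: taken
imul esi, 13 → esi=(-6)*13=-78
mov esi, [edx] → esi=M[20]=-2
or edi, esi → edi=(-1)|(-2)=-1
add edx, 4 → edx=20+4=24
add ecx, 2 → ecx=10+2=12
cmp ecx, 12  (cmp 12,12)
jne L1: not taken
halt.
Total executed instructions: 47.

47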